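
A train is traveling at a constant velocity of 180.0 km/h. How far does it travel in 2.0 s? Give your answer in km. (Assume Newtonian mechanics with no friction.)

v = 180.0 km/h × 0.2777777777777778 = 50.0 m/s
d = v × t = 50.0 × 2.0 = 100.0 m
d = 100.0 m / 1000.0 = 0.1 km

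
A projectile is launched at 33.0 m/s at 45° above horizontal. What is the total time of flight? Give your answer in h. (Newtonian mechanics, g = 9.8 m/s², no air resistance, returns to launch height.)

T = 2 × v₀ × sin(θ) / g = 2 × 33.0 × sin(45°) / 9.8 = 2 × 33.0 × 0.707107 / 9.8 = 4.76215 s
T = 4.76215 s / 3600.0 = 0.001323 h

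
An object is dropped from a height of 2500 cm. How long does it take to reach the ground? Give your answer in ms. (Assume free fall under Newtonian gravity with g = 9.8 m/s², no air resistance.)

h = 2500 cm × 0.01 = 25.0 m
t = √(2h/g) = √(2 × 25.0 / 9.8) = 2.25877 s
t = 2.25877 s / 0.001 = 2259 ms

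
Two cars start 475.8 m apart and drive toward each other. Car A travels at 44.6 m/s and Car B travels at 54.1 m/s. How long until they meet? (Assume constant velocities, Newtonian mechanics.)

Combined speed: v_combined = 44.6 + 54.1 = 98.7 m/s
Time to meet: t = d/v_combined = 475.8/98.7 = 4.82 s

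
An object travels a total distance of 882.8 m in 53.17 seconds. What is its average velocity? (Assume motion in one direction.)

v_avg = Δd / Δt = 882.8 / 53.17 = 16.6 m/s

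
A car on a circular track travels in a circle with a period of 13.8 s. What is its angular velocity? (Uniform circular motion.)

ω = 2π/T = 2π/13.8 = 0.4553 rad/s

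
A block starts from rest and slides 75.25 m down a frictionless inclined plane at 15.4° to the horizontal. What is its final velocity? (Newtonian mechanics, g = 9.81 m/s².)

a = g sin(θ) = 9.81 × sin(15.4°) = 2.6051 m/s²
v = √(2ad) = √(2 × 2.6051 × 75.25) = 19.8 m/s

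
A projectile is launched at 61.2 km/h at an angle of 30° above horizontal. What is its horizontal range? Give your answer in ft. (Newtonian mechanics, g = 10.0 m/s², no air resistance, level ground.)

v₀ = 61.2 km/h × 0.2777777777777778 = 17.0 m/s
R = v₀² × sin(2θ) / g = 17.0² × sin(2 × 30°) / 10.0 = 289.0 × 0.866025 / 10.0 = 25.0281 m
R = 25.0281 m / 0.3048 = 82.11 ft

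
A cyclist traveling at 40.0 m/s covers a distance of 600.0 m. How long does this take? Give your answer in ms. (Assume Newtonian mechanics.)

t = d / v = 600.0 / 40.0 = 15.0 s
t = 15.0 s / 0.001 = 15000 ms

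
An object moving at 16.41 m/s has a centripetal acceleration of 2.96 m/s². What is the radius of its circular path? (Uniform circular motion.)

r = v²/a_c = 16.41²/2.96 = 90.98 m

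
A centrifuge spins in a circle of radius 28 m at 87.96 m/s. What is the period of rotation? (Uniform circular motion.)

T = 2πr/v = 2π×28/87.96 = 2.0 s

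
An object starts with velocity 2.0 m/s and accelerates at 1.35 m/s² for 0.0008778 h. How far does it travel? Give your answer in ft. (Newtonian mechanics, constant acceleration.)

t = 0.0008778 h × 3600.0 = 3.16008 s
d = v₀ × t + ½ × a × t² = 2.0 × 3.16008 + 0.5 × 1.35 × 3.16008² = 13.0608 m
d = 13.0608 m / 0.3048 = 42.85 ft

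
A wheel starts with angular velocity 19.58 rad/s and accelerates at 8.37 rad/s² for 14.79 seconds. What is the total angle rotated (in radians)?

θ = ω₀t + ½αt² = 19.58×14.79 + ½×8.37×14.79² = 1205.03 rad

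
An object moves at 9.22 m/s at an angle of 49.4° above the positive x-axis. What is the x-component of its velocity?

vₓ = v cos(θ) = 9.22 × cos(49.4°) = 6.0 m/s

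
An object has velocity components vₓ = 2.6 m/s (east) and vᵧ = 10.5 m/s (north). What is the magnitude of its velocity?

|v| = √(vₓ² + vᵧ²) = √(2.6² + 10.5²) = √(117.01) = 10.82 m/s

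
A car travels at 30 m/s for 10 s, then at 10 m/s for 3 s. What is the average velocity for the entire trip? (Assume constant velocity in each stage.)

d₁ = v₁t₁ = 30 × 10 = 300 m
d₂ = v₂t₂ = 10 × 3 = 30 m
d_total = 330 m, t_total = 13 s
v_avg = d_total/t_total = 330/13 = 25.38 m/s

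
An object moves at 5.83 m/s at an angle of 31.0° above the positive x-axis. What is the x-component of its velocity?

vₓ = v cos(θ) = 5.83 × cos(31.0°) = 5.0 m/s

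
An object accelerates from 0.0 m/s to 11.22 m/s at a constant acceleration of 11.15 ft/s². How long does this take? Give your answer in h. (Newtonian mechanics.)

a = 11.15 ft/s² × 0.3048 = 3.39852 m/s²
t = (v - v₀) / a = (11.22 - 0.0) / 3.39852 = 3.30144 s
t = 3.30144 s / 3600.0 = 0.0009171 h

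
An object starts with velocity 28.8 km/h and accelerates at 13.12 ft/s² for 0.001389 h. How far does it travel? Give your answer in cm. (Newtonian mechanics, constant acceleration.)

v₀ = 28.8 km/h × 0.2777777777777778 = 8.0 m/s
a = 13.12 ft/s² × 0.3048 = 3.99898 m/s²
t = 0.001389 h × 3600.0 = 5.0004 s
d = v₀ × t + ½ × a × t² = 8.0 × 5.0004 + 0.5 × 3.99898 × 5.0004² = 89.9984 m
d = 89.9984 m / 0.01 = 9000 cm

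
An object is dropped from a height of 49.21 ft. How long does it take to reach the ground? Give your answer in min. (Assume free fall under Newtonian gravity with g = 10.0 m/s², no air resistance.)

h = 49.21 ft × 0.3048 = 14.9992 m
t = √(2h/g) = √(2 × 14.9992 / 10.0) = 1.732 s
t = 1.732 s / 60.0 = 0.02887 min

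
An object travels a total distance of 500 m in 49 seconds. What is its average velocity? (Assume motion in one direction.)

v_avg = Δd / Δt = 500 / 49 = 10.2 m/s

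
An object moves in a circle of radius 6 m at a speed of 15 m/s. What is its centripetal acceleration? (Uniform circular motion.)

a_c = v²/r = 15²/6 = 225/6 = 37.5 m/s²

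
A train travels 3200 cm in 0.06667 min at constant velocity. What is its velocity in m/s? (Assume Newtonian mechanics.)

d = 3200 cm × 0.01 = 32.0 m
t = 0.06667 min × 60.0 = 4.0002 s
v = d / t = 32.0 / 4.0002 = 8.0 m/s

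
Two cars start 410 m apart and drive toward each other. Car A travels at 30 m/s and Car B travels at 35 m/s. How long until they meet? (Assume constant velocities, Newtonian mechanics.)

Combined speed: v_combined = 30 + 35 = 65 m/s
Time to meet: t = d/v_combined = 410/65 = 6.31 s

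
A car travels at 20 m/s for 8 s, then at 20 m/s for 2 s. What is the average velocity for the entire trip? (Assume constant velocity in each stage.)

d₁ = v₁t₁ = 20 × 8 = 160 m
d₂ = v₂t₂ = 20 × 2 = 40 m
d_total = 200 m, t_total = 10 s
v_avg = d_total/t_total = 200/10 = 20.0 m/s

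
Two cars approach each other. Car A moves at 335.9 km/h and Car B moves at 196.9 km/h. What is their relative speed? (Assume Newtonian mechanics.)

v_rel = v_A + v_B = 335.9 + 196.9 = 532.8 km/h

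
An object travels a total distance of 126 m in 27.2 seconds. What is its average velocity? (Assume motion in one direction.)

v_avg = Δd / Δt = 126 / 27.2 = 4.63 m/s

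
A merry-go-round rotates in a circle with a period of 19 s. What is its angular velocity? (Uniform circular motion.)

ω = 2π/T = 2π/19 = 0.3307 rad/s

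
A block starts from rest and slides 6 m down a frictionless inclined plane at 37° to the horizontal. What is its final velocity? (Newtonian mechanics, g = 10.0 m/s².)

a = g sin(θ) = 10.0 × sin(37°) = 6.0182 m/s²
v = √(2ad) = √(2 × 6.0182 × 6) = 8.5 m/s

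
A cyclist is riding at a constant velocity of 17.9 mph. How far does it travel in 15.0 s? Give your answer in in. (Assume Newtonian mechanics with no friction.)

v = 17.9 mph × 0.44704 = 8.00202 m/s
d = v × t = 8.00202 × 15.0 = 120.03 m
d = 120.03 m / 0.0254 = 4726 in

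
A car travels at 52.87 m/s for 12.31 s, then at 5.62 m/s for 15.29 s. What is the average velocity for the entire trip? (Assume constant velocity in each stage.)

d₁ = v₁t₁ = 52.87 × 12.31 = 650.8297 m
d₂ = v₂t₂ = 5.62 × 15.29 = 85.9298 m
d_total = 736.7595 m, t_total = 27.6 s
v_avg = d_total/t_total = 736.7595/27.6 = 26.69 m/s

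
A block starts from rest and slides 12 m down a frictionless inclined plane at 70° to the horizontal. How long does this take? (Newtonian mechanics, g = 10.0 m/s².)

a = g sin(θ) = 10.0 × sin(70°) = 9.3969 m/s²
t = √(2d/a) = √(2 × 12 / 9.3969) = 1.6 s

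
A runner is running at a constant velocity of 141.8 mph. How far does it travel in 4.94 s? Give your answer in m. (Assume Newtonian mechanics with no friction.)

v = 141.8 mph × 0.44704 = 63.3903 m/s
d = v × t = 63.3903 × 4.94 = 313.1 m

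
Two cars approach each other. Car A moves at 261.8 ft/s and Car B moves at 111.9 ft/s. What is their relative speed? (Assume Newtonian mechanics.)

v_rel = v_A + v_B = 261.8 + 111.9 = 373.7 ft/s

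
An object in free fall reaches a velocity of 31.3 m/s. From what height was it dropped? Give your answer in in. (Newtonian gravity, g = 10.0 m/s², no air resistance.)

h = v² / (2g) = 31.3² / (2 × 10.0) = 48.9845 m
h = 48.9845 m / 0.0254 = 1929 in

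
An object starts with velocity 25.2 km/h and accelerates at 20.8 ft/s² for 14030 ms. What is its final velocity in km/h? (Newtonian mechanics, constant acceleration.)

v₀ = 25.2 km/h × 0.2777777777777778 = 7.0 m/s
a = 20.8 ft/s² × 0.3048 = 6.33984 m/s²
t = 14030 ms × 0.001 = 14.03 s
v = v₀ + a × t = 7.0 + 6.33984 × 14.03 = 95.948 m/s
v = 95.948 m/s / 0.2777777777777778 = 345.4 km/h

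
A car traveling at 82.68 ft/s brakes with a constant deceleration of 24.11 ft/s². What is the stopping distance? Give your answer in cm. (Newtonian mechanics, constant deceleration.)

v₀ = 82.68 ft/s × 0.3048 = 25.2009 m/s
a = 24.11 ft/s² × 0.3048 = 7.34873 m/s²
d = v₀² / (2a) = 25.2009² / (2 × 7.34873) = 635.085 / 14.6975 = 43.2104 m
d = 43.2104 m / 0.01 = 4321 cm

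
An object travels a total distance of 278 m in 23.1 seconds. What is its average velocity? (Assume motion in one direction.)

v_avg = Δd / Δt = 278 / 23.1 = 12.03 m/s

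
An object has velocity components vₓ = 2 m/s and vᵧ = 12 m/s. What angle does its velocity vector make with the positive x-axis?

θ = arctan(vᵧ/vₓ) = arctan(12/2) = 80.54°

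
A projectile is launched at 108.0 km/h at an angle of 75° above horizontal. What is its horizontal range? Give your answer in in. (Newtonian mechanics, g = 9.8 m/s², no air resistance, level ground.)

v₀ = 108.0 km/h × 0.2777777777777778 = 30.0 m/s
R = v₀² × sin(2θ) / g = 30.0² × sin(2 × 75°) / 9.8 = 900.0 × 0.5 / 9.8 = 45.9184 m
R = 45.9184 m / 0.0254 = 1808 in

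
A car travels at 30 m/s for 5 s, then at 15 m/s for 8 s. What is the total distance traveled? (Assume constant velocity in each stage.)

d₁ = v₁t₁ = 30 × 5 = 150 m
d₂ = v₂t₂ = 15 × 8 = 120 m
d_total = 150 + 120 = 270 m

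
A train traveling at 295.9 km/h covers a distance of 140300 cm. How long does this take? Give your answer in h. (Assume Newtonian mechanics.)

d = 140300 cm × 0.01 = 1403.0 m
v = 295.9 km/h × 0.2777777777777778 = 82.1944 m/s
t = d / v = 1403.0 / 82.1944 = 17.0693 s
t = 17.0693 s / 3600.0 = 0.004741 h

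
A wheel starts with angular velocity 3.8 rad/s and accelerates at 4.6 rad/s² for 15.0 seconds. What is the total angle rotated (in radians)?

θ = ω₀t + ½αt² = 3.8×15.0 + ½×4.6×15.0² = 574.5 rad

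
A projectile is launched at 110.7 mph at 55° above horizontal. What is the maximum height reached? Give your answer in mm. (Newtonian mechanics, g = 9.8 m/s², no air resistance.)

v₀ = 110.7 mph × 0.44704 = 49.4873 m/s
H = v₀² × sin²(θ) / (2g) = 49.4873² × sin(55°)² / (2 × 9.8) = 2448.99 × 0.67101 / 19.6 = 83.8417 m
H = 83.8417 m / 0.001 = 83840 mm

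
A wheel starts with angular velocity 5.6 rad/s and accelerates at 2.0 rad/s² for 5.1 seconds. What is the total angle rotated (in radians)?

θ = ω₀t + ½αt² = 5.6×5.1 + ½×2.0×5.1² = 54.57 rad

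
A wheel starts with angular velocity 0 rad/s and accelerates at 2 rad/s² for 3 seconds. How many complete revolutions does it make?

θ = ω₀t + ½αt² = 0×3 + ½×2×3² = 9.0 rad
Total revolutions = θ/(2π) = 9.0/(2π) = 1.43
Complete revolutions = ⌊1.43⌋ = 1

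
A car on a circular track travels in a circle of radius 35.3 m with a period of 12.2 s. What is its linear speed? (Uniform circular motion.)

v = 2πr/T = 2π×35.3/12.2 = 18.18 m/s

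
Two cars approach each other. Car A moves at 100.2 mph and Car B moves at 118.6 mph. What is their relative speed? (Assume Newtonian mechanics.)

v_rel = v_A + v_B = 100.2 + 118.6 = 218.8 mph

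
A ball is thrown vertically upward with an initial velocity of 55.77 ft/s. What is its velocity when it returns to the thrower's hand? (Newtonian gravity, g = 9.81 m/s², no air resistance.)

By conservation of energy (no air resistance), the ball returns to the throw height with the same speed as launch, but directed downward.
|v_ground| = v₀ = 55.77 ft/s
v_ground = 55.77 ft/s (downward)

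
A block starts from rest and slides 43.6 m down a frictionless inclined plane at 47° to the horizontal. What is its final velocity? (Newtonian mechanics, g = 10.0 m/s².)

a = g sin(θ) = 10.0 × sin(47°) = 7.3135 m/s²
v = √(2ad) = √(2 × 7.3135 × 43.6) = 25.25 m/s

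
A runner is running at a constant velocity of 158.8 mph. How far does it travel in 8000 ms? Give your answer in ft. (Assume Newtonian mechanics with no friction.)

v = 158.8 mph × 0.44704 = 70.99 m/s
t = 8000 ms × 0.001 = 8.0 s
d = v × t = 70.99 × 8.0 = 567.92 m
d = 567.92 m / 0.3048 = 1863 ft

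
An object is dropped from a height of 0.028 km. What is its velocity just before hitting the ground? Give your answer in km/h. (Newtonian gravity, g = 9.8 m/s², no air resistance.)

h = 0.028 km × 1000.0 = 28.0 m
v = √(2gh) = √(2 × 9.8 × 28.0) = 23.4265 m/s
v = 23.4265 m/s / 0.2777777777777778 = 84.34 km/h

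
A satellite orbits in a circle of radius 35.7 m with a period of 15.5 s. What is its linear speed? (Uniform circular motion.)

v = 2πr/T = 2π×35.7/15.5 = 14.47 m/s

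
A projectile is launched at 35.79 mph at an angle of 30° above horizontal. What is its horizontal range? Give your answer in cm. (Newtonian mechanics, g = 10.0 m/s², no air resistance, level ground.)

v₀ = 35.79 mph × 0.44704 = 15.9996 m/s
R = v₀² × sin(2θ) / g = 15.9996² × sin(2 × 30°) / 10.0 = 255.987 × 0.866025 / 10.0 = 22.1691 m
R = 22.1691 m / 0.01 = 2217 cm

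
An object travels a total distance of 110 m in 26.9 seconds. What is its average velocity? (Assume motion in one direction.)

v_avg = Δd / Δt = 110 / 26.9 = 4.09 m/s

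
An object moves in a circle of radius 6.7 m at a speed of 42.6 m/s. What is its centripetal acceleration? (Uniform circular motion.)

a_c = v²/r = 42.6²/6.7 = 1814.76/6.7 = 270.86 m/s²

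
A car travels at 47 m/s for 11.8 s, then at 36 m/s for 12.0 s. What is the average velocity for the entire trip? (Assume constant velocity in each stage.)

d₁ = v₁t₁ = 47 × 11.8 = 554.6 m
d₂ = v₂t₂ = 36 × 12.0 = 432.0 m
d_total = 986.6 m, t_total = 23.8 s
v_avg = d_total/t_total = 986.6/23.8 = 41.45 m/s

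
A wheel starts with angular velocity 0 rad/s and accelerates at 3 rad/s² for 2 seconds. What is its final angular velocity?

ω = ω₀ + αt = 0 + 3 × 2 = 6 rad/s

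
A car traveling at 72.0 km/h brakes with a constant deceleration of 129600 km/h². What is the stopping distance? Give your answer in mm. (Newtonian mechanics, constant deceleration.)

v₀ = 72.0 km/h × 0.2777777777777778 = 20.0 m/s
a = 129600 km/h² × 7.716049382716049e-05 = 10.0 m/s²
d = v₀² / (2a) = 20.0² / (2 × 10.0) = 400.0 / 20.0 = 20.0 m
d = 20.0 m / 0.001 = 20000 mm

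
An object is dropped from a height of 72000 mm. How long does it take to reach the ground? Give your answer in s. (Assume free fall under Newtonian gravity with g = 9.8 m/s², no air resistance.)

h = 72000 mm × 0.001 = 72.0 m
t = √(2h/g) = √(2 × 72.0 / 9.8) = 3.833 s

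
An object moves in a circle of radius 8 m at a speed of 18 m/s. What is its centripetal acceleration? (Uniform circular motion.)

a_c = v²/r = 18²/8 = 324/8 = 40.5 m/s²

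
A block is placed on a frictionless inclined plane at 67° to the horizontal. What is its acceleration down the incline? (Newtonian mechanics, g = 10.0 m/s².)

a = g sin(θ) = 10.0 × sin(67°) = 10.0 × 0.9205 = 9.21 m/s²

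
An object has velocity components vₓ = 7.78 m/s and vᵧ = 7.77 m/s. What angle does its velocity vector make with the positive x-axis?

θ = arctan(vᵧ/vₓ) = arctan(7.77/7.78) = 44.96°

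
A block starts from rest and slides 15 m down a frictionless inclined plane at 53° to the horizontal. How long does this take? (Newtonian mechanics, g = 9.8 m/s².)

a = g sin(θ) = 9.8 × sin(53°) = 7.8266 m/s²
t = √(2d/a) = √(2 × 15 / 7.8266) = 1.96 s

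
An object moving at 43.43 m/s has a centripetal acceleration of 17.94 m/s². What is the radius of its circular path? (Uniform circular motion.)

r = v²/a_c = 43.43²/17.94 = 105.14 m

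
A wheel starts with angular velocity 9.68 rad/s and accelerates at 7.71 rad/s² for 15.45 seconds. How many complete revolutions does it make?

θ = ω₀t + ½αt² = 9.68×15.45 + ½×7.71×15.45² = 1069.7541375 rad
Total revolutions = θ/(2π) = 1069.7541375/(2π) = 170.26
Complete revolutions = ⌊170.26⌋ = 170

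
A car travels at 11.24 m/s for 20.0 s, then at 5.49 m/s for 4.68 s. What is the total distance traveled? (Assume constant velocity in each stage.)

d₁ = v₁t₁ = 11.24 × 20.0 = 224.8 m
d₂ = v₂t₂ = 5.49 × 4.68 = 25.6932 m
d_total = 224.8 + 25.6932 = 250.49 m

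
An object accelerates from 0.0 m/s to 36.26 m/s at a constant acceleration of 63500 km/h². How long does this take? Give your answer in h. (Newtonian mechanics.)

a = 63500 km/h² × 7.716049382716049e-05 = 4.89969 m/s²
t = (v - v₀) / a = (36.26 - 0.0) / 4.89969 = 7.40047 s
t = 7.40047 s / 3600.0 = 0.002056 h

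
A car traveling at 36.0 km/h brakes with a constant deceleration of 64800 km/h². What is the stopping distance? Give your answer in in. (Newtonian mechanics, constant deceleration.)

v₀ = 36.0 km/h × 0.2777777777777778 = 10.0 m/s
a = 64800 km/h² × 7.716049382716049e-05 = 5.0 m/s²
d = v₀² / (2a) = 10.0² / (2 × 5.0) = 100.0 / 10.0 = 10.0 m
d = 10.0 m / 0.0254 = 393.7 in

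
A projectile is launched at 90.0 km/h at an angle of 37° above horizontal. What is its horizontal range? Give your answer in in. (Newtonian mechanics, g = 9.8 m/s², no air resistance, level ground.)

v₀ = 90.0 km/h × 0.2777777777777778 = 25.0 m/s
R = v₀² × sin(2θ) / g = 25.0² × sin(2 × 37°) / 9.8 = 625.0 × 0.961262 / 9.8 = 61.305 m
R = 61.305 m / 0.0254 = 2414 in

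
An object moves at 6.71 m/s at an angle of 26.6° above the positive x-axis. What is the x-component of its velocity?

vₓ = v cos(θ) = 6.71 × cos(26.6°) = 6.0 m/s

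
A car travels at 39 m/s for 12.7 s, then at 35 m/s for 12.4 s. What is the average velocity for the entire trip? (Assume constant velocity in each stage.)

d₁ = v₁t₁ = 39 × 12.7 = 495.3 m
d₂ = v₂t₂ = 35 × 12.4 = 434.0 m
d_total = 929.3 m, t_total = 25.1 s
v_avg = d_total/t_total = 929.3/25.1 = 37.02 m/s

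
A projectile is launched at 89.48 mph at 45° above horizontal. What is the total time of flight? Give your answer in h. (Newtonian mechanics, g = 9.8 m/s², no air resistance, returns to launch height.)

v₀ = 89.48 mph × 0.44704 = 40.0011 m/s
T = 2 × v₀ × sin(θ) / g = 2 × 40.0011 × sin(45°) / 9.8 = 2 × 40.0011 × 0.707107 / 9.8 = 5.77246 s
T = 5.77246 s / 3600.0 = 0.001603 h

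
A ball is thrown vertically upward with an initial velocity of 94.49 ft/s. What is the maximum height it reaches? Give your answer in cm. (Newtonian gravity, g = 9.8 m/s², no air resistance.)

v₀ = 94.49 ft/s × 0.3048 = 28.8006 m/s
h_max = v₀² / (2g) = 28.8006² / (2 × 9.8) = 829.475 / 19.6 = 42.3202 m
h_max = 42.3202 m / 0.01 = 4232 cm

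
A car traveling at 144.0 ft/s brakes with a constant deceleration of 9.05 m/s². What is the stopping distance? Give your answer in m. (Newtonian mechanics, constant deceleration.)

v₀ = 144.0 ft/s × 0.3048 = 43.8912 m/s
d = v₀² / (2a) = 43.8912² / (2 × 9.05) = 1926.44 / 18.1 = 106.4 m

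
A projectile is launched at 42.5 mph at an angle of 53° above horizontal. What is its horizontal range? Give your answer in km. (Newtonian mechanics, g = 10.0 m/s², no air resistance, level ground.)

v₀ = 42.5 mph × 0.44704 = 18.9992 m/s
R = v₀² × sin(2θ) / g = 18.9992² × sin(2 × 53°) / 10.0 = 360.97 × 0.961262 / 10.0 = 34.6987 m
R = 34.6987 m / 1000.0 = 0.0347 km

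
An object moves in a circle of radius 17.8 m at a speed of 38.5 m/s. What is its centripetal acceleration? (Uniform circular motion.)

a_c = v²/r = 38.5²/17.8 = 1482.25/17.8 = 83.27 m/s²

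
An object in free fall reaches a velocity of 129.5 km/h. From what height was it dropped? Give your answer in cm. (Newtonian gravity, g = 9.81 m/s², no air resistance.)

v = 129.5 km/h × 0.2777777777777778 = 35.9722 m/s
h = v² / (2g) = 35.9722² / (2 × 9.81) = 65.9531 m
h = 65.9531 m / 0.01 = 6595 cm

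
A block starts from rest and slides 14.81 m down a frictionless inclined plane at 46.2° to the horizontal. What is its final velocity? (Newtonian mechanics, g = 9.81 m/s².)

a = g sin(θ) = 9.81 × sin(46.2°) = 7.0805 m/s²
v = √(2ad) = √(2 × 7.0805 × 14.81) = 14.48 m/s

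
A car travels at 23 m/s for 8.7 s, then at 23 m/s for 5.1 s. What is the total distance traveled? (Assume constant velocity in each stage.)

d₁ = v₁t₁ = 23 × 8.7 = 200.1 m
d₂ = v₂t₂ = 23 × 5.1 = 117.3 m
d_total = 200.1 + 117.3 = 317.4 m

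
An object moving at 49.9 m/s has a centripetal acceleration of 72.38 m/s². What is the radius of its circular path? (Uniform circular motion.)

r = v²/a_c = 49.9²/72.38 = 34.4 m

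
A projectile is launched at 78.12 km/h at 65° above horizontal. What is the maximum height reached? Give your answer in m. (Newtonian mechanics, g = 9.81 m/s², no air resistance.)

v₀ = 78.12 km/h × 0.2777777777777778 = 21.7 m/s
H = v₀² × sin²(θ) / (2g) = 21.7² × sin(65°)² / (2 × 9.81) = 470.89 × 0.821394 / 19.62 = 19.71 m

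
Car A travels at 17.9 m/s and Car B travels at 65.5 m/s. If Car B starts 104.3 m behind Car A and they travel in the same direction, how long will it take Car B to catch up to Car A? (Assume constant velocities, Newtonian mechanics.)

Relative speed: v_rel = 65.5 - 17.9 = 47.6 m/s
Time to catch: t = d₀/v_rel = 104.3/47.6 = 2.19 s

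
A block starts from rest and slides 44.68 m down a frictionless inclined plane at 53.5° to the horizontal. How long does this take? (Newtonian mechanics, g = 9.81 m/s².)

a = g sin(θ) = 9.81 × sin(53.5°) = 7.8858 m/s²
t = √(2d/a) = √(2 × 44.68 / 7.8858) = 3.37 s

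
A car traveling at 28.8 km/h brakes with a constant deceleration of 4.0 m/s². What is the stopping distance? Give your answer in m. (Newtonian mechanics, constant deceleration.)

v₀ = 28.8 km/h × 0.2777777777777778 = 8.0 m/s
d = v₀² / (2a) = 8.0² / (2 × 4.0) = 64.0 / 8.0 = 8.0 m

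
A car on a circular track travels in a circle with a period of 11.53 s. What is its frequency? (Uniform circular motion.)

f = 1/T = 1/11.53 = 0.0867 Hz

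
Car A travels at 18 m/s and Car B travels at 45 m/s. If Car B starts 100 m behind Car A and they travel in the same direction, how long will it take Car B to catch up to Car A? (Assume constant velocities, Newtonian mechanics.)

Relative speed: v_rel = 45 - 18 = 27 m/s
Time to catch: t = d₀/v_rel = 100/27 = 3.7 s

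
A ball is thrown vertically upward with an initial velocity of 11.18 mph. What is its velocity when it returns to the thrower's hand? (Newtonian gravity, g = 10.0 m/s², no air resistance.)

By conservation of energy (no air resistance), the ball returns to the throw height with the same speed as launch, but directed downward.
|v_ground| = v₀ = 11.18 mph
v_ground = 11.18 mph (downward)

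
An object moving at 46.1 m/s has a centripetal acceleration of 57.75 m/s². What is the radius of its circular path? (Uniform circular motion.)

r = v²/a_c = 46.1²/57.75 = 36.8 m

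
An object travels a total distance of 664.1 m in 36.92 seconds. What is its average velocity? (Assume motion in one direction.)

v_avg = Δd / Δt = 664.1 / 36.92 = 17.99 m/s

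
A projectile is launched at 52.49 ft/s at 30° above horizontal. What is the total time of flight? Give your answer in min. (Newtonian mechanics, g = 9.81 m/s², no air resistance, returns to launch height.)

v₀ = 52.49 ft/s × 0.3048 = 15.999 m/s
T = 2 × v₀ × sin(θ) / g = 2 × 15.999 × sin(30°) / 9.81 = 2 × 15.999 × 0.5 / 9.81 = 1.63089 s
T = 1.63089 s / 60.0 = 0.02718 min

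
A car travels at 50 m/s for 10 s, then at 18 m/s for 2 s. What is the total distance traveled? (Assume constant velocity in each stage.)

d₁ = v₁t₁ = 50 × 10 = 500 m
d₂ = v₂t₂ = 18 × 2 = 36 m
d_total = 500 + 36 = 536 m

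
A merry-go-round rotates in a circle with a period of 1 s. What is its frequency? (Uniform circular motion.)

f = 1/T = 1/1 = 1.0 Hz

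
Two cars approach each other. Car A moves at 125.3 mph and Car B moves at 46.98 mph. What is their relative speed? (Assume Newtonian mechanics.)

v_rel = v_A + v_B = 125.3 + 46.98 = 172.28 mph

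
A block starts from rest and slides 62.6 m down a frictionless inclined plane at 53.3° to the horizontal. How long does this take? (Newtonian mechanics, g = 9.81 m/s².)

a = g sin(θ) = 9.81 × sin(53.3°) = 7.8654 m/s²
t = √(2d/a) = √(2 × 62.6 / 7.8654) = 3.99 s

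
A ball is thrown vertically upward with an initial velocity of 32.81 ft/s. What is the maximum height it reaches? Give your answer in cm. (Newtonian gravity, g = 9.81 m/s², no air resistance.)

v₀ = 32.81 ft/s × 0.3048 = 10.0005 m/s
h_max = v₀² / (2g) = 10.0005² / (2 × 9.81) = 100.01 / 19.62 = 5.09735 m
h_max = 5.09735 m / 0.01 = 509.7 cm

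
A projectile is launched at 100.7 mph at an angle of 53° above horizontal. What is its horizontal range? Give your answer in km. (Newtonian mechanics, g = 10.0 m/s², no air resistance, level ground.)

v₀ = 100.7 mph × 0.44704 = 45.0169 m/s
R = v₀² × sin(2θ) / g = 45.0169² × sin(2 × 53°) / 10.0 = 2026.52 × 0.961262 / 10.0 = 194.802 m
R = 194.802 m / 1000.0 = 0.1948 km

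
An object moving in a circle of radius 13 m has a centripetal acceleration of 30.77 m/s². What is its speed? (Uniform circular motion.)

v = √(a_c × r) = √(30.77 × 13) = 20.0 m/s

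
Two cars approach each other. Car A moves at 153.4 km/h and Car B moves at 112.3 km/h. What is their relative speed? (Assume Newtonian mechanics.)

v_rel = v_A + v_B = 153.4 + 112.3 = 265.7 km/h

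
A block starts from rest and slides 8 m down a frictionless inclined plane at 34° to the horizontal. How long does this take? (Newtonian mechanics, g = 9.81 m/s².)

a = g sin(θ) = 9.81 × sin(34°) = 5.4857 m/s²
t = √(2d/a) = √(2 × 8 / 5.4857) = 1.71 s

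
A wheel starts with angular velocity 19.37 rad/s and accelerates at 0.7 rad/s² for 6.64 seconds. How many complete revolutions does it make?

θ = ω₀t + ½αt² = 19.37×6.64 + ½×0.7×6.64² = 144.04816 rad
Total revolutions = θ/(2π) = 144.04816/(2π) = 22.93
Complete revolutions = ⌊22.93⌋ = 22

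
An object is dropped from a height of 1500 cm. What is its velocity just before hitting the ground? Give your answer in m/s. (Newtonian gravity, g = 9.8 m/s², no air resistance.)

h = 1500 cm × 0.01 = 15.0 m
v = √(2gh) = √(2 × 9.8 × 15.0) = 17.15 m/s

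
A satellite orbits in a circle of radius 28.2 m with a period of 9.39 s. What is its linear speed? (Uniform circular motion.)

v = 2πr/T = 2π×28.2/9.39 = 18.87 m/s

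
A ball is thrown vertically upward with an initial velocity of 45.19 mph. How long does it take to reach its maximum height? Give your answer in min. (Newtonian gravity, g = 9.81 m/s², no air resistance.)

v₀ = 45.19 mph × 0.44704 = 20.2017 m/s
t_up = v₀ / g = 20.2017 / 9.81 = 2.0593 s
t_up = 2.0593 s / 60.0 = 0.03432 min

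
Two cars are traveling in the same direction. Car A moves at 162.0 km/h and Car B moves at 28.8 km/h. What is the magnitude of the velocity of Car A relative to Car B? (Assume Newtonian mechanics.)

v_rel = |v_A - v_B| = |162.0 - 28.8| = 133.2 km/h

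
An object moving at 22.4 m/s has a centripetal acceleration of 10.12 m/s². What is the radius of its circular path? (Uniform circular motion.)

r = v²/a_c = 22.4²/10.12 = 49.58 m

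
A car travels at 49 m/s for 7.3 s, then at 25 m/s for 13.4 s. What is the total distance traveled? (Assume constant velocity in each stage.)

d₁ = v₁t₁ = 49 × 7.3 = 357.7 m
d₂ = v₂t₂ = 25 × 13.4 = 335.0 m
d_total = 357.7 + 335.0 = 692.7 m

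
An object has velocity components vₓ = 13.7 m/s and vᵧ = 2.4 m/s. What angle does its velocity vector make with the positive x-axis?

θ = arctan(vᵧ/vₓ) = arctan(2.4/13.7) = 9.94°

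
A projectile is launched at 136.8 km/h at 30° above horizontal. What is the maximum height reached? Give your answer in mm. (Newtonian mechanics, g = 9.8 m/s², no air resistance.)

v₀ = 136.8 km/h × 0.2777777777777778 = 38.0 m/s
H = v₀² × sin²(θ) / (2g) = 38.0² × sin(30°)² / (2 × 9.8) = 1444.0 × 0.25 / 19.6 = 18.4184 m
H = 18.4184 m / 0.001 = 18420 mm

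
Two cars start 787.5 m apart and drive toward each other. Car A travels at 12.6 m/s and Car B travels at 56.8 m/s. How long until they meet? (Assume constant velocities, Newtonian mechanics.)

Combined speed: v_combined = 12.6 + 56.8 = 69.4 m/s
Time to meet: t = d/v_combined = 787.5/69.4 = 11.35 s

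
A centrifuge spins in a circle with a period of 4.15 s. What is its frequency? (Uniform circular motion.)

f = 1/T = 1/4.15 = 0.241 Hz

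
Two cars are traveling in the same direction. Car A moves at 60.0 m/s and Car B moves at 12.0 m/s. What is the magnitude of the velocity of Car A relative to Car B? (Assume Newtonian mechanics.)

v_rel = |v_A - v_B| = |60.0 - 12.0| = 48.0 m/s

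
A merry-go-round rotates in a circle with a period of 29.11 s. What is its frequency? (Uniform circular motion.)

f = 1/T = 1/29.11 = 0.0344 Hz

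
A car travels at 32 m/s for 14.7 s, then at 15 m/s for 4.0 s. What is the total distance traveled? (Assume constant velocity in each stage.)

d₁ = v₁t₁ = 32 × 14.7 = 470.4 m
d₂ = v₂t₂ = 15 × 4.0 = 60.0 m
d_total = 470.4 + 60.0 = 530.4 m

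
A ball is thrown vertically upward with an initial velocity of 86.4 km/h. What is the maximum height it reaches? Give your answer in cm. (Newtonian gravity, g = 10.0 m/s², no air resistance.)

v₀ = 86.4 km/h × 0.2777777777777778 = 24.0 m/s
h_max = v₀² / (2g) = 24.0² / (2 × 10.0) = 576.0 / 20.0 = 28.8 m
h_max = 28.8 m / 0.01 = 2880 cm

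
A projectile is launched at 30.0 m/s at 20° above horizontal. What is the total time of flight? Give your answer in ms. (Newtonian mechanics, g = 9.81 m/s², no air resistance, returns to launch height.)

T = 2 × v₀ × sin(θ) / g = 2 × 30.0 × sin(20°) / 9.81 = 2 × 30.0 × 0.34202 / 9.81 = 2.09187 s
T = 2.09187 s / 0.001 = 2092 ms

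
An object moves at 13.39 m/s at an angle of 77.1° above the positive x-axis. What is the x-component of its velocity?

vₓ = v cos(θ) = 13.39 × cos(77.1°) = 2.99 m/s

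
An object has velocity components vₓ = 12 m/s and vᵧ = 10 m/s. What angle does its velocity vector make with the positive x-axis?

θ = arctan(vᵧ/vₓ) = arctan(10/12) = 39.81°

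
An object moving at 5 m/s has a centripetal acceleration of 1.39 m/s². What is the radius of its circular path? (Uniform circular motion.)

r = v²/a_c = 5²/1.39 = 17.99 m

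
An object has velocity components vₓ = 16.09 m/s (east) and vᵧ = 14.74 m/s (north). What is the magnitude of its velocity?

|v| = √(vₓ² + vᵧ²) = √(16.09² + 14.74²) = √(476.1557) = 21.82 m/s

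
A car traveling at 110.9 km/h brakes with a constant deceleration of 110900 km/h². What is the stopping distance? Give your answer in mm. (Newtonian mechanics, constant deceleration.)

v₀ = 110.9 km/h × 0.2777777777777778 = 30.8056 m/s
a = 110900 km/h² × 7.716049382716049e-05 = 8.5571 m/s²
d = v₀² / (2a) = 30.8056² / (2 × 8.5571) = 948.985 / 17.1142 = 55.4502 m
d = 55.4502 m / 0.001 = 55450 mm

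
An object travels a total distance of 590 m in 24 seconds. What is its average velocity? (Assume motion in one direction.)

v_avg = Δd / Δt = 590 / 24 = 24.58 m/s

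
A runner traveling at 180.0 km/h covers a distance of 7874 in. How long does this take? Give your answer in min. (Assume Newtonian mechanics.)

d = 7874 in × 0.0254 = 200.0 m
v = 180.0 km/h × 0.2777777777777778 = 50.0 m/s
t = d / v = 200.0 / 50.0 = 4.0 s
t = 4.0 s / 60.0 = 0.06667 min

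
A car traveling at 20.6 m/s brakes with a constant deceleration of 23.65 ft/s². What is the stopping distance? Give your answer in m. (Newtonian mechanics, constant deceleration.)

a = 23.65 ft/s² × 0.3048 = 7.20852 m/s²
d = v₀² / (2a) = 20.6² / (2 × 7.20852) = 424.36 / 14.417 = 29.43 m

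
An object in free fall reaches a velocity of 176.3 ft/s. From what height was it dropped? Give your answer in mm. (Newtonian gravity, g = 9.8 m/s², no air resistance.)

v = 176.3 ft/s × 0.3048 = 53.7362 m/s
h = v² / (2g) = 53.7362² / (2 × 9.8) = 147.325 m
h = 147.325 m / 0.001 = 147300 mm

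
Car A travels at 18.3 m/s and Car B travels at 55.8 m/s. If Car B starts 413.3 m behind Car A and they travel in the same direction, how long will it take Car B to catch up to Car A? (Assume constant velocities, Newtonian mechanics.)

Relative speed: v_rel = 55.8 - 18.3 = 37.5 m/s
Time to catch: t = d₀/v_rel = 413.3/37.5 = 11.02 s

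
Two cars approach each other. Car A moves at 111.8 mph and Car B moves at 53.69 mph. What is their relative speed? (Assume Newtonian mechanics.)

v_rel = v_A + v_B = 111.8 + 53.69 = 165.49 mph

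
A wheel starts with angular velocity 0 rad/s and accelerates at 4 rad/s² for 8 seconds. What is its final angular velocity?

ω = ω₀ + αt = 0 + 4 × 8 = 32 rad/s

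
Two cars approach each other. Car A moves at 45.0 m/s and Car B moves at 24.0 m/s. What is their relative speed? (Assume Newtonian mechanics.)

v_rel = v_A + v_B = 45.0 + 24.0 = 69.0 m/s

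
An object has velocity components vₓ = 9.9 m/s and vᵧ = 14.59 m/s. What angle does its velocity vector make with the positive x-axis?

θ = arctan(vᵧ/vₓ) = arctan(14.59/9.9) = 55.84°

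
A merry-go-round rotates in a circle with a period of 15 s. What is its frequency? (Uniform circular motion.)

f = 1/T = 1/15 = 0.0667 Hz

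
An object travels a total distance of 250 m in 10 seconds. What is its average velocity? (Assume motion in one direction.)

v_avg = Δd / Δt = 250 / 10 = 25.0 m/s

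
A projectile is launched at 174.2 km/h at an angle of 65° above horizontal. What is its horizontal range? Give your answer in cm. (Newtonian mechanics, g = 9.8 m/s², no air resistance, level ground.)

v₀ = 174.2 km/h × 0.2777777777777778 = 48.3889 m/s
R = v₀² × sin(2θ) / g = 48.3889² × sin(2 × 65°) / 9.8 = 2341.49 × 0.766044 / 9.8 = 183.029 m
R = 183.029 m / 0.01 = 18300 cm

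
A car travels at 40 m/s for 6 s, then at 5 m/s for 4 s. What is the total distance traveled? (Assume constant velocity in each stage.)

d₁ = v₁t₁ = 40 × 6 = 240 m
d₂ = v₂t₂ = 5 × 4 = 20 m
d_total = 240 + 20 = 260 m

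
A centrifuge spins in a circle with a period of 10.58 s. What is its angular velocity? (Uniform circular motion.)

ω = 2π/T = 2π/10.58 = 0.5939 rad/s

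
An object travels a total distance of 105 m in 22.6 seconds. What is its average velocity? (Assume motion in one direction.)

v_avg = Δd / Δt = 105 / 22.6 = 4.65 m/s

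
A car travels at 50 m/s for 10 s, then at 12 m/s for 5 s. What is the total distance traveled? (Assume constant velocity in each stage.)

d₁ = v₁t₁ = 50 × 10 = 500 m
d₂ = v₂t₂ = 12 × 5 = 60 m
d_total = 500 + 60 = 560 m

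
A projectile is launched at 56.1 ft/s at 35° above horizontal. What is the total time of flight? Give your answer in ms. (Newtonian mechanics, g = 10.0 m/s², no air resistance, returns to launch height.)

v₀ = 56.1 ft/s × 0.3048 = 17.0993 m/s
T = 2 × v₀ × sin(θ) / g = 2 × 17.0993 × sin(35°) / 10.0 = 2 × 17.0993 × 0.573576 / 10.0 = 1.96155 s
T = 1.96155 s / 0.001 = 1962 ms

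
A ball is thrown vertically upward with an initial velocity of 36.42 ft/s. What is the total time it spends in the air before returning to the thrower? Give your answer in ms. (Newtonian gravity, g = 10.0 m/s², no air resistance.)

v₀ = 36.42 ft/s × 0.3048 = 11.1008 m/s
t_total = 2 × v₀ / g = 2 × 11.1008 / 10.0 = 2.22016 s
t_total = 2.22016 s / 0.001 = 2220 ms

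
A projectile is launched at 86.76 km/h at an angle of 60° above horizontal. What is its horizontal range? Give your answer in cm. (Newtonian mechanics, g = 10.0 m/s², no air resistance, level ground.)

v₀ = 86.76 km/h × 0.2777777777777778 = 24.1 m/s
R = v₀² × sin(2θ) / g = 24.1² × sin(2 × 60°) / 10.0 = 580.81 × 0.866025 / 10.0 = 50.2996 m
R = 50.2996 m / 0.01 = 5030 cm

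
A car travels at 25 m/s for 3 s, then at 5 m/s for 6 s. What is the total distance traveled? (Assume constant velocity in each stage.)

d₁ = v₁t₁ = 25 × 3 = 75 m
d₂ = v₂t₂ = 5 × 6 = 30 m
d_total = 75 + 30 = 105 m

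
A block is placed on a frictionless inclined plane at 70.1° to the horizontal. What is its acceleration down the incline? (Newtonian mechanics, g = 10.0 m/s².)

a = g sin(θ) = 10.0 × sin(70.1°) = 10.0 × 0.9403 = 9.4 m/s²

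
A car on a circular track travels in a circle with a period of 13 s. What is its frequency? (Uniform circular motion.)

f = 1/T = 1/13 = 0.0769 Hz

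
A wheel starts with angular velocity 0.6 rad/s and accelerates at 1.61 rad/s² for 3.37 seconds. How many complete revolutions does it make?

θ = ω₀t + ½αt² = 0.6×3.37 + ½×1.61×3.37² = 11.1643045 rad
Total revolutions = θ/(2π) = 11.1643045/(2π) = 1.78
Complete revolutions = ⌊1.78⌋ = 1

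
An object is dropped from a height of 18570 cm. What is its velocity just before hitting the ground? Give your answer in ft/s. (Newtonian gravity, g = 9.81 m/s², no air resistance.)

h = 18570 cm × 0.01 = 185.7 m
v = √(2gh) = √(2 × 9.81 × 185.7) = 60.3609 m/s
v = 60.3609 m/s / 0.3048 = 198.0 ft/s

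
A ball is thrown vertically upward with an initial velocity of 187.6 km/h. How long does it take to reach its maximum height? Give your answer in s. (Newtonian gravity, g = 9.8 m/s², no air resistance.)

v₀ = 187.6 km/h × 0.2777777777777778 = 52.1111 m/s
t_up = v₀ / g = 52.1111 / 9.8 = 5.317 s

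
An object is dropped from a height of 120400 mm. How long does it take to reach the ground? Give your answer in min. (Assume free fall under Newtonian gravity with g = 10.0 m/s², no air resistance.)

h = 120400 mm × 0.001 = 120.4 m
t = √(2h/g) = √(2 × 120.4 / 10.0) = 4.90714 s
t = 4.90714 s / 60.0 = 0.08179 min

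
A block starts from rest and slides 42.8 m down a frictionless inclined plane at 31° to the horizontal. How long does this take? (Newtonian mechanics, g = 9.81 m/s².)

a = g sin(θ) = 9.81 × sin(31°) = 5.0525 m/s²
t = √(2d/a) = √(2 × 42.8 / 5.0525) = 4.12 s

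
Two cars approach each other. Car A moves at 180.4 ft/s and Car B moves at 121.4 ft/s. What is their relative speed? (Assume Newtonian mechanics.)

v_rel = v_A + v_B = 180.4 + 121.4 = 301.8 ft/s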